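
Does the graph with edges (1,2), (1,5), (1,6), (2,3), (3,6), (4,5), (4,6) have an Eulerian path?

Step 1: Find the degree of each vertex:
  deg(1) = 3
  deg(2) = 2
  deg(3) = 2
  deg(4) = 2
  deg(5) = 2
  deg(6) = 3

Step 2: Count vertices with odd degree:
  Odd-degree vertices: 1, 6 (2 total)

Step 3: Apply Euler's theorem:
  - Eulerian circuit exists iff graph is connected and all vertices have even degree
  - Eulerian path exists iff graph is connected and has 0 or 2 odd-degree vertices

Graph is connected with exactly 2 odd-degree vertices (1, 6).
Eulerian path exists (starting and ending at the odd-degree vertices), but no Eulerian circuit.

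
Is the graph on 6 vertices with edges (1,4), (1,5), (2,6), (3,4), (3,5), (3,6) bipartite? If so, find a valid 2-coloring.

Step 1: Attempt 2-coloring using BFS:
  Start at vertex 1, assign color 0
  Color vertex 4 with color 1 (neighbor of 1)
  Color vertex 5 with color 1 (neighbor of 1)
  Color vertex 3 with color 0 (neighbor of 4)
  Color vertex 6 with color 1 (neighbor of 3)
  Color vertex 2 with color 0 (neighbor of 6)

Step 2: 2-coloring succeeded. No conflicts found.
  Set A (color 0): {1, 2, 3}
  Set B (color 1): {4, 5, 6}

The graph is bipartite with partition {1, 2, 3}, {4, 5, 6}.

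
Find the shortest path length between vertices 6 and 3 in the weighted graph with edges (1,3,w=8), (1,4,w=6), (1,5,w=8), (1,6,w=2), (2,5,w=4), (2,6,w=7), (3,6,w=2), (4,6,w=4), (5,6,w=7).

Step 1: Build adjacency list with weights:
  1: 3(w=8), 4(w=6), 5(w=8), 6(w=2)
  2: 5(w=4), 6(w=7)
  3: 1(w=8), 6(w=2)
  4: 1(w=6), 6(w=4)
  5: 1(w=8), 2(w=4), 6(w=7)
  6: 1(w=2), 2(w=7), 3(w=2), 4(w=4), 5(w=7)

Step 2: Apply Dijkstra's algorithm from vertex 6:
  Visit vertex 6 (distance=0)
    Update dist[1] = 2
    Update dist[2] = 7
    Update dist[3] = 2
    Update dist[4] = 4
    Update dist[5] = 7
  Visit vertex 1 (distance=2)
  Visit vertex 3 (distance=2)

Step 3: Shortest path: 6 -> 3
Total weight: 2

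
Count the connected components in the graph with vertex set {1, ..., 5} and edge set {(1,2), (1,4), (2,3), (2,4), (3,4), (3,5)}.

Step 1: Build adjacency list from edges:
  1: 2, 4
  2: 1, 3, 4
  3: 2, 4, 5
  4: 1, 2, 3
  5: 3

Step 2: Run BFS/DFS from vertex 1:
  Visited: {1, 2, 4, 3, 5}
  Reached 5 of 5 vertices

Step 3: All 5 vertices reached from vertex 1, so the graph is connected.
Number of connected components: 1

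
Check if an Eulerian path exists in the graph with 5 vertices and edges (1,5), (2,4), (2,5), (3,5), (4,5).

Step 1: Find the degree of each vertex:
  deg(1) = 1
  deg(2) = 2
  deg(3) = 1
  deg(4) = 2
  deg(5) = 4

Step 2: Count vertices with odd degree:
  Odd-degree vertices: 1, 3 (2 total)

Step 3: Apply Euler's theorem:
  - Eulerian circuit exists iff graph is connected and all vertices have even degree
  - Eulerian path exists iff graph is connected and has 0 or 2 odd-degree vertices

Graph is connected with exactly 2 odd-degree vertices (1, 3).
Eulerian path exists (starting and ending at the odd-degree vertices), but no Eulerian circuit.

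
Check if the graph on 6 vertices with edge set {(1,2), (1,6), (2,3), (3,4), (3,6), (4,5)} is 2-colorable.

Step 1: Attempt 2-coloring using BFS:
  Start at vertex 1, assign color 0
  Color vertex 2 with color 1 (neighbor of 1)
  Color vertex 6 with color 1 (neighbor of 1)
  Color vertex 3 with color 0 (neighbor of 2)
  Color vertex 4 with color 1 (neighbor of 3)
  Color vertex 5 with color 0 (neighbor of 4)

Step 2: 2-coloring succeeded. No conflicts found.
  Set A (color 0): {1, 3, 5}
  Set B (color 1): {2, 4, 6}

The graph is bipartite with partition {1, 3, 5}, {2, 4, 6}.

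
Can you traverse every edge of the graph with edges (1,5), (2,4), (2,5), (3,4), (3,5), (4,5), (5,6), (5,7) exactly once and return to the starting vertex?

Step 1: Find the degree of each vertex:
  deg(1) = 1
  deg(2) = 2
  deg(3) = 2
  deg(4) = 3
  deg(5) = 6
  deg(6) = 1
  deg(7) = 1

Step 2: Count vertices with odd degree:
  Odd-degree vertices: 1, 4, 6, 7 (4 total)

Step 3: Apply Euler's theorem:
  - Eulerian circuit exists iff graph is connected and all vertices have even degree
  - Eulerian path exists iff graph is connected and has 0 or 2 odd-degree vertices

Graph has 4 odd-degree vertices (need 0 or 2).
Neither Eulerian path nor Eulerian circuit exists.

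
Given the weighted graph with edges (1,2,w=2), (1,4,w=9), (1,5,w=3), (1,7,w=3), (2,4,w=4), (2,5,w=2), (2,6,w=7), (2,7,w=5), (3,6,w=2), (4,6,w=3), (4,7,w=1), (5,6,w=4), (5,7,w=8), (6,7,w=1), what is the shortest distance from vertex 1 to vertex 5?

Step 1: Build adjacency list with weights:
  1: 2(w=2), 4(w=9), 5(w=3), 7(w=3)
  2: 1(w=2), 4(w=4), 5(w=2), 6(w=7), 7(w=5)
  3: 6(w=2)
  4: 1(w=9), 2(w=4), 6(w=3), 7(w=1)
  5: 1(w=3), 2(w=2), 6(w=4), 7(w=8)
  6: 2(w=7), 3(w=2), 4(w=3), 5(w=4), 7(w=1)
  7: 1(w=3), 2(w=5), 4(w=1), 5(w=8), 6(w=1)

Step 2: Apply Dijkstra's algorithm from vertex 1:
  Visit vertex 1 (distance=0)
    Update dist[2] = 2
    Update dist[4] = 9
    Update dist[5] = 3
    Update dist[7] = 3
  Visit vertex 2 (distance=2)
    Update dist[4] = 6
    Update dist[6] = 9
  Visit vertex 5 (distance=3)
    Update dist[6] = 7

Step 3: Shortest path: 1 -> 5
Total weight: 3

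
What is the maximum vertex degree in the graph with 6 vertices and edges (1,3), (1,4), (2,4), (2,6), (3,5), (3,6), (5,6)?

Step 1: Count edges incident to each vertex:
  deg(1) = 2 (neighbors: 3, 4)
  deg(2) = 2 (neighbors: 4, 6)
  deg(3) = 3 (neighbors: 1, 5, 6)
  deg(4) = 2 (neighbors: 1, 2)
  deg(5) = 2 (neighbors: 3, 6)
  deg(6) = 3 (neighbors: 2, 3, 5)

Step 2: Find maximum:
  max(2, 2, 3, 2, 2, 3) = 3 (vertex 3)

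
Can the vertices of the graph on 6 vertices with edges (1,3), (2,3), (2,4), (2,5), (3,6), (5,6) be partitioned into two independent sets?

Step 1: Attempt 2-coloring using BFS:
  Start at vertex 1, assign color 0
  Color vertex 3 with color 1 (neighbor of 1)
  Color vertex 2 with color 0 (neighbor of 3)
  Color vertex 6 with color 0 (neighbor of 3)
  Color vertex 4 with color 1 (neighbor of 2)
  Color vertex 5 with color 1 (neighbor of 2)

Step 2: 2-coloring succeeded. No conflicts found.
  Set A (color 0): {1, 2, 6}
  Set B (color 1): {3, 4, 5}

The graph is bipartite with partition {1, 2, 6}, {3, 4, 5}.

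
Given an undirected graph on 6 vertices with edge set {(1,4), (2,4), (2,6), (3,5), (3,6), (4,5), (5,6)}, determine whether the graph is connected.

Step 1: Build adjacency list from edges:
  1: 4
  2: 4, 6
  3: 5, 6
  4: 1, 2, 5
  5: 3, 4, 6
  6: 2, 3, 5

Step 2: Run BFS/DFS from vertex 1:
  Visited: {1, 4, 2, 5, 6, 3}
  Reached 6 of 6 vertices

Step 3: All 6 vertices reached from vertex 1, so the graph is connected.
Answer: Yes, the graph is connected.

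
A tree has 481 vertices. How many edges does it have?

A tree on n vertices always has exactly n - 1 edges.
For n = 481: edges = 481 - 1 = 480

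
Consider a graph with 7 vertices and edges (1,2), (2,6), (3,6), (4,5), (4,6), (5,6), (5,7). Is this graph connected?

Step 1: Build adjacency list from edges:
  1: 2
  2: 1, 6
  3: 6
  4: 5, 6
  5: 4, 6, 7
  6: 2, 3, 4, 5
  7: 5

Step 2: Run BFS/DFS from vertex 1:
  Visited: {1, 2, 6, 3, 4, 5, 7}
  Reached 7 of 7 vertices

Step 3: All 7 vertices reached from vertex 1, so the graph is connected.
Answer: Yes, the graph is connected.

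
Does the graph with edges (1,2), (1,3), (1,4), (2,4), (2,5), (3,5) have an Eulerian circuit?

Step 1: Find the degree of each vertex:
  deg(1) = 3
  deg(2) = 3
  deg(3) = 2
  deg(4) = 2
  deg(5) = 2

Step 2: Count vertices with odd degree:
  Odd-degree vertices: 1, 2 (2 total)

Step 3: Apply Euler's theorem:
  - Eulerian circuit exists iff graph is connected and all vertices have even degree
  - Eulerian path exists iff graph is connected and has 0 or 2 odd-degree vertices

Graph is connected with exactly 2 odd-degree vertices (1, 2).
Eulerian path exists (starting and ending at the odd-degree vertices), but no Eulerian circuit.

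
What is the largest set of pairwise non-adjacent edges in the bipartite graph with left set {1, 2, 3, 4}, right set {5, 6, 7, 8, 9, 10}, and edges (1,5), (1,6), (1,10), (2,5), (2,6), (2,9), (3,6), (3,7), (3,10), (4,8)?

Step 1: List the neighbors of each left vertex:
  1: 5, 6, 10
  2: 5, 6, 9
  3: 6, 7, 10
  4: 8

Step 2: Greedily match left vertices, then look for augmenting paths:
  Match 1 -- 5
  Match 2 -- 6
  Match 3 -- 7
  Match 4 -- 8
  No augmenting path remains.

Step 3: Verify this is maximum:
  Matching size 4 = min(|L|, |R|) = min(4, 6), which is an upper bound, so this matching is maximum.

Maximum matching: {(1,5), (2,6), (3,7), (4,8)}
Size: 4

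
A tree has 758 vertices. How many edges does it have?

A tree on n vertices always has exactly n - 1 edges.
For n = 758: edges = 758 - 1 = 757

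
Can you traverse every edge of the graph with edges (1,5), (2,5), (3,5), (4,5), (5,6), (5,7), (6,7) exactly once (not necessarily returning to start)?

Step 1: Find the degree of each vertex:
  deg(1) = 1
  deg(2) = 1
  deg(3) = 1
  deg(4) = 1
  deg(5) = 6
  deg(6) = 2
  deg(7) = 2

Step 2: Count vertices with odd degree:
  Odd-degree vertices: 1, 2, 3, 4 (4 total)

Step 3: Apply Euler's theorem:
  - Eulerian circuit exists iff graph is connected and all vertices have even degree
  - Eulerian path exists iff graph is connected and has 0 or 2 odd-degree vertices

Graph has 4 odd-degree vertices (need 0 or 2).
Neither Eulerian path nor Eulerian circuit exists.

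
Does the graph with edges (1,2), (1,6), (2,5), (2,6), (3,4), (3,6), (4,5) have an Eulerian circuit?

Step 1: Find the degree of each vertex:
  deg(1) = 2
  deg(2) = 3
  deg(3) = 2
  deg(4) = 2
  deg(5) = 2
  deg(6) = 3

Step 2: Count vertices with odd degree:
  Odd-degree vertices: 2, 6 (2 total)

Step 3: Apply Euler's theorem:
  - Eulerian circuit exists iff graph is connected and all vertices have even degree
  - Eulerian path exists iff graph is connected and has 0 or 2 odd-degree vertices

Graph is connected with exactly 2 odd-degree vertices (2, 6).
Eulerian path exists (starting and ending at the odd-degree vertices), but no Eulerian circuit.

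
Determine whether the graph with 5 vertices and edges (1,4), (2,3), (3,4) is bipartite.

Step 1: Attempt 2-coloring using BFS:
  Start at vertex 1, assign color 0
  Color vertex 4 with color 1 (neighbor of 1)
  Color vertex 3 with color 0 (neighbor of 4)
  Color vertex 2 with color 1 (neighbor of 3)
  Start new component at vertex 5, assign color 0

Step 2: 2-coloring succeeded. No conflicts found.
  Set A (color 0): {1, 3, 5}
  Set B (color 1): {2, 4}

The graph is bipartite with partition {1, 3, 5}, {2, 4}.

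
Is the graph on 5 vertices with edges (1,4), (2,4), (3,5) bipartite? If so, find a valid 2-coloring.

Step 1: Attempt 2-coloring using BFS:
  Start at vertex 1, assign color 0
  Color vertex 4 with color 1 (neighbor of 1)
  Color vertex 2 with color 0 (neighbor of 4)
  Start new component at vertex 3, assign color 0
  Color vertex 5 with color 1 (neighbor of 3)

Step 2: 2-coloring succeeded. No conflicts found.
  Set A (color 0): {1, 2, 3}
  Set B (color 1): {4, 5}

The graph is bipartite with partition {1, 2, 3}, {4, 5}.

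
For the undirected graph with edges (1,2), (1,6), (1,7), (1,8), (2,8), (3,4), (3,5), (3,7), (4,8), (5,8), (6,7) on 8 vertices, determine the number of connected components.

Step 1: Build adjacency list from edges:
  1: 2, 6, 7, 8
  2: 1, 8
  3: 4, 5, 7
  4: 3, 8
  5: 3, 8
  6: 1, 7
  7: 1, 3, 6
  8: 1, 2, 4, 5

Step 2: Run BFS/DFS from vertex 1:
  Visited: {1, 2, 6, 7, 8, 3, 4, 5}
  Reached 8 of 8 vertices

Step 3: All 8 vertices reached from vertex 1, so the graph is connected.
Number of connected components: 1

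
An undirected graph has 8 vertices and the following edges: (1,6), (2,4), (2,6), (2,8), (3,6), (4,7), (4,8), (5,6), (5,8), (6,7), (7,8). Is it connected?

Step 1: Build adjacency list from edges:
  1: 6
  2: 4, 6, 8
  3: 6
  4: 2, 7, 8
  5: 6, 8
  6: 1, 2, 3, 5, 7
  7: 4, 6, 8
  8: 2, 4, 5, 7

Step 2: Run BFS/DFS from vertex 1:
  Visited: {1, 6, 2, 3, 5, 7, 4, 8}
  Reached 8 of 8 vertices

Step 3: All 8 vertices reached from vertex 1, so the graph is connected.
Answer: Yes, the graph is connected.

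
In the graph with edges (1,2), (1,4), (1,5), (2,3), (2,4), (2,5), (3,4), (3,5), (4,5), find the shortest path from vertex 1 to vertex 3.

Step 1: Build adjacency list:
  1: 2, 4, 5
  2: 1, 3, 4, 5
  3: 2, 4, 5
  4: 1, 2, 3, 5
  5: 1, 2, 3, 4

Step 2: BFS from vertex 1 to find shortest path to 3:
  vertex 2 reached at distance 1
  vertex 4 reached at distance 1
  vertex 5 reached at distance 1
  vertex 3 reached at distance 2

Step 3: Shortest path: 1 -> 4 -> 3
Path length: 2 edges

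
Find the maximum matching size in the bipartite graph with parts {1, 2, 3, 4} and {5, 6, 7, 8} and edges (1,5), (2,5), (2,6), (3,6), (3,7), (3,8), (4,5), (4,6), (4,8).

Step 1: List the neighbors of each left vertex:
  1: 5
  2: 5, 6
  3: 6, 7, 8
  4: 5, 6, 8

Step 2: Greedily match left vertices, then look for augmenting paths:
  Match 1 -- 5
  Match 2 -- 6
  Match 3 -- 7
  Match 4 -- 8
  No augmenting path remains.

Step 3: Verify this is maximum:
  Matching size 4 = min(|L|, |R|) = min(4, 4), which is an upper bound, so this matching is maximum.

Maximum matching: {(1,5), (2,6), (3,7), (4,8)}
Size: 4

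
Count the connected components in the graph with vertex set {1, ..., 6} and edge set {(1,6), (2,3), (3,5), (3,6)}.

Step 1: Build adjacency list from edges:
  1: 6
  2: 3
  3: 2, 5, 6
  4: (none)
  5: 3
  6: 1, 3

Step 2: Run BFS/DFS from vertex 1:
  Visited: {1, 6, 3, 2, 5}
  Reached 5 of 6 vertices

Step 3: Only 5 of 6 vertices reached. Graph is disconnected.
Connected components: {1, 2, 3, 5, 6}, {4}
Number of connected components: 2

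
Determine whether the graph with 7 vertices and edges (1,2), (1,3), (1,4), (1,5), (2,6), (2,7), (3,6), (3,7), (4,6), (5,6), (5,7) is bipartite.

Step 1: Attempt 2-coloring using BFS:
  Start at vertex 1, assign color 0
  Color vertex 2 with color 1 (neighbor of 1)
  Color vertex 3 with color 1 (neighbor of 1)
  Color vertex 4 with color 1 (neighbor of 1)
  Color vertex 5 with color 1 (neighbor of 1)
  Color vertex 6 with color 0 (neighbor of 2)
  Color vertex 7 with color 0 (neighbor of 2)

Step 2: 2-coloring succeeded. No conflicts found.
  Set A (color 0): {1, 6, 7}
  Set B (color 1): {2, 3, 4, 5}

The graph is bipartite with partition {1, 6, 7}, {2, 3, 4, 5}.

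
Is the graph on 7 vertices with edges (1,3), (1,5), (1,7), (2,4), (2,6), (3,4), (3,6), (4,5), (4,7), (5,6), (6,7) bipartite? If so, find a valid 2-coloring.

Step 1: Attempt 2-coloring using BFS:
  Start at vertex 1, assign color 0
  Color vertex 3 with color 1 (neighbor of 1)
  Color vertex 5 with color 1 (neighbor of 1)
  Color vertex 7 with color 1 (neighbor of 1)
  Color vertex 4 with color 0 (neighbor of 3)
  Color vertex 6 with color 0 (neighbor of 3)
  Color vertex 2 with color 1 (neighbor of 4)

Step 2: 2-coloring succeeded. No conflicts found.
  Set A (color 0): {1, 4, 6}
  Set B (color 1): {2, 3, 5, 7}

The graph is bipartite with partition {1, 4, 6}, {2, 3, 5, 7}.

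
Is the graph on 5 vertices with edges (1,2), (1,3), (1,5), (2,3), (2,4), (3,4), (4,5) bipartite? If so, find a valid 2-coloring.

Step 1: Attempt 2-coloring using BFS:
  Start at vertex 1, assign color 0
  Color vertex 2 with color 1 (neighbor of 1)
  Color vertex 3 with color 1 (neighbor of 1)
  Color vertex 5 with color 1 (neighbor of 1)

Step 2: Conflict found! Vertices 2 and 3 are adjacent but have the same color.
This means the graph contains an odd cycle.

The graph is NOT bipartite.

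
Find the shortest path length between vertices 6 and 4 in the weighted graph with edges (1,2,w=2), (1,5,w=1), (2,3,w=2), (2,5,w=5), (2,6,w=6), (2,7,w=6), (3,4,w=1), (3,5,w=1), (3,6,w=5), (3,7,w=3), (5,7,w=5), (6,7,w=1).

Step 1: Build adjacency list with weights:
  1: 2(w=2), 5(w=1)
  2: 1(w=2), 3(w=2), 5(w=5), 6(w=6), 7(w=6)
  3: 2(w=2), 4(w=1), 5(w=1), 6(w=5), 7(w=3)
  4: 3(w=1)
  5: 1(w=1), 2(w=5), 3(w=1), 7(w=5)
  6: 2(w=6), 3(w=5), 7(w=1)
  7: 2(w=6), 3(w=3), 5(w=5), 6(w=1)

Step 2: Apply Dijkstra's algorithm from vertex 6:
  Visit vertex 6 (distance=0)
    Update dist[2] = 6
    Update dist[3] = 5
    Update dist[7] = 1
  Visit vertex 7 (distance=1)
    Update dist[3] = 4
    Update dist[5] = 6
  Visit vertex 3 (distance=4)
    Update dist[4] = 5
    Update dist[5] = 5
  Visit vertex 4 (distance=5)

Step 3: Shortest path: 6 -> 7 -> 3 -> 4
Total weight: 1 + 3 + 1 = 5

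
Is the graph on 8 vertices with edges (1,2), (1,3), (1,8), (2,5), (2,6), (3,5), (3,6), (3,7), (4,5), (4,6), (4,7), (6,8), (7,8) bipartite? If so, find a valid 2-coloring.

Step 1: Attempt 2-coloring using BFS:
  Start at vertex 1, assign color 0
  Color vertex 2 with color 1 (neighbor of 1)
  Color vertex 3 with color 1 (neighbor of 1)
  Color vertex 8 with color 1 (neighbor of 1)
  Color vertex 5 with color 0 (neighbor of 2)
  Color vertex 6 with color 0 (neighbor of 2)
  Color vertex 7 with color 0 (neighbor of 3)
  Color vertex 4 with color 1 (neighbor of 5)

Step 2: 2-coloring succeeded. No conflicts found.
  Set A (color 0): {1, 5, 6, 7}
  Set B (color 1): {2, 3, 4, 8}

The graph is bipartite with partition {1, 5, 6, 7}, {2, 3, 4, 8}.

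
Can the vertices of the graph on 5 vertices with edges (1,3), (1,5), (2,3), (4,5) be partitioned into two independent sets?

Step 1: Attempt 2-coloring using BFS:
  Start at vertex 1, assign color 0
  Color vertex 3 with color 1 (neighbor of 1)
  Color vertex 5 with color 1 (neighbor of 1)
  Color vertex 2 with color 0 (neighbor of 3)
  Color vertex 4 with color 0 (neighbor of 5)

Step 2: 2-coloring succeeded. No conflicts found.
  Set A (color 0): {1, 2, 4}
  Set B (color 1): {3, 5}

The graph is bipartite with partition {1, 2, 4}, {3, 5}.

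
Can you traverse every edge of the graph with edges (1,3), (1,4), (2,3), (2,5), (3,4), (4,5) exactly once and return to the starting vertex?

Step 1: Find the degree of each vertex:
  deg(1) = 2
  deg(2) = 2
  deg(3) = 3
  deg(4) = 3
  deg(5) = 2

Step 2: Count vertices with odd degree:
  Odd-degree vertices: 3, 4 (2 total)

Step 3: Apply Euler's theorem:
  - Eulerian circuit exists iff graph is connected and all vertices have even degree
  - Eulerian path exists iff graph is connected and has 0 or 2 odd-degree vertices

Graph is connected with exactly 2 odd-degree vertices (3, 4).
Eulerian path exists (starting and ending at the odd-degree vertices), but no Eulerian circuit.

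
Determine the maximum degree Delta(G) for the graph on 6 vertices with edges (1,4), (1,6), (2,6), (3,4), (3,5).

Step 1: Count edges incident to each vertex:
  deg(1) = 2 (neighbors: 4, 6)
  deg(2) = 1 (neighbors: 6)
  deg(3) = 2 (neighbors: 4, 5)
  deg(4) = 2 (neighbors: 1, 3)
  deg(5) = 1 (neighbors: 3)
  deg(6) = 2 (neighbors: 1, 2)

Step 2: Find maximum:
  max(2, 1, 2, 2, 1, 2) = 2 (vertex 1)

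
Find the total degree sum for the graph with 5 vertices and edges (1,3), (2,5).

Step 1: Count edges incident to each vertex:
  deg(1) = 1 (neighbors: 3)
  deg(2) = 1 (neighbors: 5)
  deg(3) = 1 (neighbors: 1)
  deg(4) = 0 (neighbors: none)
  deg(5) = 1 (neighbors: 2)

Step 2: Sum all degrees:
  1 + 1 + 1 + 0 + 1 = 4

Verification: sum of degrees = 2 * |E| = 2 * 2 = 4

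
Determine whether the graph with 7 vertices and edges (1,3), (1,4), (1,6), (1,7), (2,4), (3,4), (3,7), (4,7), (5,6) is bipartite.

Step 1: Attempt 2-coloring using BFS:
  Start at vertex 1, assign color 0
  Color vertex 3 with color 1 (neighbor of 1)
  Color vertex 4 with color 1 (neighbor of 1)
  Color vertex 6 with color 1 (neighbor of 1)
  Color vertex 7 with color 1 (neighbor of 1)

Step 2: Conflict found! Vertices 3 and 4 are adjacent but have the same color.
This means the graph contains an odd cycle.

The graph is NOT bipartite.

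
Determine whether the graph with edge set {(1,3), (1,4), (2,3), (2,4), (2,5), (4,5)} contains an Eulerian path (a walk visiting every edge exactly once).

Step 1: Find the degree of each vertex:
  deg(1) = 2
  deg(2) = 3
  deg(3) = 2
  deg(4) = 3
  deg(5) = 2

Step 2: Count vertices with odd degree:
  Odd-degree vertices: 2, 4 (2 total)

Step 3: Apply Euler's theorem:
  - Eulerian circuit exists iff graph is connected and all vertices have even degree
  - Eulerian path exists iff graph is connected and has 0 or 2 odd-degree vertices

Graph is connected with exactly 2 odd-degree vertices (2, 4).
Eulerian path exists (starting and ending at the odd-degree vertices), but no Eulerian circuit.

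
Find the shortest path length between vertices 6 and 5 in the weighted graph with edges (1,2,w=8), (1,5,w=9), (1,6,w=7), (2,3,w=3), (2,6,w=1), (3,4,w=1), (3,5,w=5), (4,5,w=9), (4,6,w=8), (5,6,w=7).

Step 1: Build adjacency list with weights:
  1: 2(w=8), 5(w=9), 6(w=7)
  2: 1(w=8), 3(w=3), 6(w=1)
  3: 2(w=3), 4(w=1), 5(w=5)
  4: 3(w=1), 5(w=9), 6(w=8)
  5: 1(w=9), 3(w=5), 4(w=9), 6(w=7)
  6: 1(w=7), 2(w=1), 4(w=8), 5(w=7)

Step 2: Apply Dijkstra's algorithm from vertex 6:
  Visit vertex 6 (distance=0)
    Update dist[1] = 7
    Update dist[2] = 1
    Update dist[4] = 8
    Update dist[5] = 7
  Visit vertex 2 (distance=1)
    Update dist[3] = 4
  Visit vertex 3 (distance=4)
    Update dist[4] = 5
  Visit vertex 4 (distance=5)
  Visit vertex 1 (distance=7)
  Visit vertex 5 (distance=7)

Step 3: Shortest path: 6 -> 5
Total weight: 7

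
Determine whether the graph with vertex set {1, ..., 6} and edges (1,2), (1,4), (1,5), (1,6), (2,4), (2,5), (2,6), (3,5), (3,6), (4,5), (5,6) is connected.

Step 1: Build adjacency list from edges:
  1: 2, 4, 5, 6
  2: 1, 4, 5, 6
  3: 5, 6
  4: 1, 2, 5
  5: 1, 2, 3, 4, 6
  6: 1, 2, 3, 5

Step 2: Run BFS/DFS from vertex 1:
  Visited: {1, 2, 4, 5, 6, 3}
  Reached 6 of 6 vertices

Step 3: All 6 vertices reached from vertex 1, so the graph is connected.
Answer: Yes, the graph is connected.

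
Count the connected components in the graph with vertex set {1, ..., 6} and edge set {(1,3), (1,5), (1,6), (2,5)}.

Step 1: Build adjacency list from edges:
  1: 3, 5, 6
  2: 5
  3: 1
  4: (none)
  5: 1, 2
  6: 1

Step 2: Run BFS/DFS from vertex 1:
  Visited: {1, 3, 5, 6, 2}
  Reached 5 of 6 vertices

Step 3: Only 5 of 6 vertices reached. Graph is disconnected.
Connected components: {1, 2, 3, 5, 6}, {4}
Number of connected components: 2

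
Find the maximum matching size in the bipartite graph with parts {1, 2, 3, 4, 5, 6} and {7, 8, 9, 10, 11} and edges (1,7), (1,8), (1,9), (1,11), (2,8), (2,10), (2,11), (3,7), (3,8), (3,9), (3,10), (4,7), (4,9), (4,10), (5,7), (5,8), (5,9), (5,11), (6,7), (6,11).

Step 1: List the neighbors of each left vertex:
  1: 7, 8, 9, 11
  2: 8, 10, 11
  3: 7, 8, 9, 10
  4: 7, 9, 10
  5: 7, 8, 9, 11
  6: 7, 11

Step 2: Greedily match left vertices, then look for augmenting paths:
  Match 1 -- 7
  Match 2 -- 8
  Match 3 -- 9
  Match 4 -- 10
  Match 5 -- 11
  No augmenting path remains.

Step 3: Verify this is maximum:
  Matching size 5 = min(|L|, |R|) = min(6, 5), which is an upper bound, so this matching is maximum.

Maximum matching: {(1,7), (2,8), (3,9), (4,10), (5,11)}
Size: 5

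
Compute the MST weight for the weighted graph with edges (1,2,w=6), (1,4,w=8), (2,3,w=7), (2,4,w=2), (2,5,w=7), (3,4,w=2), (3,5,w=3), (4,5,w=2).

Apply Kruskal's algorithm (sort edges by weight, add if no cycle):

Sorted edges by weight:
  (2,4) w=2
  (3,4) w=2
  (4,5) w=2
  (3,5) w=3
  (1,2) w=6
  (2,3) w=7
  (2,5) w=7
  (1,4) w=8

Add edge (2,4) w=2 -- no cycle. Running total: 2
Add edge (3,4) w=2 -- no cycle. Running total: 4
Add edge (4,5) w=2 -- no cycle. Running total: 6
Skip edge (3,5) w=3 -- would create cycle
Add edge (1,2) w=6 -- no cycle. Running total: 12

MST edges: (2,4,w=2), (3,4,w=2), (4,5,w=2), (1,2,w=6)
Total MST weight: 2 + 2 + 2 + 6 = 12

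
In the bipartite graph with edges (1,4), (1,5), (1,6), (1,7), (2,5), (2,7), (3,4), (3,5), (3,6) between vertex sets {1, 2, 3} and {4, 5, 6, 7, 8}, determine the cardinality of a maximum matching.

Step 1: List the neighbors of each left vertex:
  1: 4, 5, 6, 7
  2: 5, 7
  3: 4, 5, 6

Step 2: Greedily match left vertices, then look for augmenting paths:
  Match 1 -- 4
  Match 2 -- 5
  Match 3 -- 6
  No augmenting path remains.

Step 3: Verify this is maximum:
  Matching size 3 = min(|L|, |R|) = min(3, 5), which is an upper bound, so this matching is maximum.

Maximum matching: {(1,4), (2,5), (3,6)}
Size: 3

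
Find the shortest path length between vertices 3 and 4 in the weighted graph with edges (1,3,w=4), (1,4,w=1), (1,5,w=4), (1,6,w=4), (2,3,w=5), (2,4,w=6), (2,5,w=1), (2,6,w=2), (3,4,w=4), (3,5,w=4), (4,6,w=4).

Step 1: Build adjacency list with weights:
  1: 3(w=4), 4(w=1), 5(w=4), 6(w=4)
  2: 3(w=5), 4(w=6), 5(w=1), 6(w=2)
  3: 1(w=4), 2(w=5), 4(w=4), 5(w=4)
  4: 1(w=1), 2(w=6), 3(w=4), 6(w=4)
  5: 1(w=4), 2(w=1), 3(w=4)
  6: 1(w=4), 2(w=2), 4(w=4)

Step 2: Apply Dijkstra's algorithm from vertex 3:
  Visit vertex 3 (distance=0)
    Update dist[1] = 4
    Update dist[2] = 5
    Update dist[4] = 4
    Update dist[5] = 4
  Visit vertex 1 (distance=4)
    Update dist[6] = 8
  Visit vertex 4 (distance=4)

Step 3: Shortest path: 3 -> 4
Total weight: 4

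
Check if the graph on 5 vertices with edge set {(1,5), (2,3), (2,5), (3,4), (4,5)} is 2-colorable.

Step 1: Attempt 2-coloring using BFS:
  Start at vertex 1, assign color 0
  Color vertex 5 with color 1 (neighbor of 1)
  Color vertex 2 with color 0 (neighbor of 5)
  Color vertex 4 with color 0 (neighbor of 5)
  Color vertex 3 with color 1 (neighbor of 2)

Step 2: 2-coloring succeeded. No conflicts found.
  Set A (color 0): {1, 2, 4}
  Set B (color 1): {3, 5}

The graph is bipartite with partition {1, 2, 4}, {3, 5}.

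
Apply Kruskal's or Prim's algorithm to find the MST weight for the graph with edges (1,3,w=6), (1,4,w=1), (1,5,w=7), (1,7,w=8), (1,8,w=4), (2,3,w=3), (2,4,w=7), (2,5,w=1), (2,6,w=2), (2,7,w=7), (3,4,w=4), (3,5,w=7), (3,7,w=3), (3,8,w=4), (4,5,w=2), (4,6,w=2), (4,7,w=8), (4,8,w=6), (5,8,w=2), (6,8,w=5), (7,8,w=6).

Apply Kruskal's algorithm (sort edges by weight, add if no cycle):

Sorted edges by weight:
  (1,4) w=1
  (2,5) w=1
  (2,6) w=2
  (4,5) w=2
  (4,6) w=2
  (5,8) w=2
  (2,3) w=3
  (3,7) w=3
  (1,8) w=4
  (3,8) w=4
  (3,4) w=4
  (6,8) w=5
  (1,3) w=6
  (4,8) w=6
  (7,8) w=6
  (1,5) w=7
  (2,4) w=7
  (2,7) w=7
  (3,5) w=7
  (1,7) w=8
  (4,7) w=8

Add edge (1,4) w=1 -- no cycle. Running total: 1
Add edge (2,5) w=1 -- no cycle. Running total: 2
Add edge (2,6) w=2 -- no cycle. Running total: 4
Add edge (4,5) w=2 -- no cycle. Running total: 6
Skip edge (4,6) w=2 -- would create cycle
Add edge (5,8) w=2 -- no cycle. Running total: 8
Add edge (2,3) w=3 -- no cycle. Running total: 11
Add edge (3,7) w=3 -- no cycle. Running total: 14

MST edges: (1,4,w=1), (2,5,w=1), (2,6,w=2), (4,5,w=2), (5,8,w=2), (2,3,w=3), (3,7,w=3)
Total MST weight: 1 + 1 + 2 + 2 + 2 + 3 + 3 = 14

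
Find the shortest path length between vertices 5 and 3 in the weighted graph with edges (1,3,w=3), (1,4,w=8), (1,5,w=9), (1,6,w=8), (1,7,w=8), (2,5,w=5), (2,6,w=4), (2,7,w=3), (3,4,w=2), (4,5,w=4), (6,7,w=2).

Step 1: Build adjacency list with weights:
  1: 3(w=3), 4(w=8), 5(w=9), 6(w=8), 7(w=8)
  2: 5(w=5), 6(w=4), 7(w=3)
  3: 1(w=3), 4(w=2)
  4: 1(w=8), 3(w=2), 5(w=4)
  5: 1(w=9), 2(w=5), 4(w=4)
  6: 1(w=8), 2(w=4), 7(w=2)
  7: 1(w=8), 2(w=3), 6(w=2)

Step 2: Apply Dijkstra's algorithm from vertex 5:
  Visit vertex 5 (distance=0)
    Update dist[1] = 9
    Update dist[2] = 5
    Update dist[4] = 4
  Visit vertex 4 (distance=4)
    Update dist[3] = 6
  Visit vertex 2 (distance=5)
    Update dist[6] = 9
    Update dist[7] = 8
  Visit vertex 3 (distance=6)

Step 3: Shortest path: 5 -> 4 -> 3
Total weight: 4 + 2 = 6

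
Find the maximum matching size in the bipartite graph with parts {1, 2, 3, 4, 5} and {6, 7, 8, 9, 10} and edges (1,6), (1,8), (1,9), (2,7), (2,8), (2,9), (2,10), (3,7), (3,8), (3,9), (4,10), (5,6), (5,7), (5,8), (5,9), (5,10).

Step 1: List the neighbors of each left vertex:
  1: 6, 8, 9
  2: 7, 8, 9, 10
  3: 7, 8, 9
  4: 10
  5: 6, 7, 8, 9, 10

Step 2: Greedily match left vertices, then look for augmenting paths:
  Match 1 -- 6
  Match 2 -- 7
  Match 3 -- 8
  Match 4 -- 10
  Match 5 -- 9
  No augmenting path remains.

Step 3: Verify this is maximum:
  Matching size 5 = min(|L|, |R|) = min(5, 5), which is an upper bound, so this matching is maximum.

Maximum matching: {(1,6), (2,7), (3,8), (4,10), (5,9)}
Size: 5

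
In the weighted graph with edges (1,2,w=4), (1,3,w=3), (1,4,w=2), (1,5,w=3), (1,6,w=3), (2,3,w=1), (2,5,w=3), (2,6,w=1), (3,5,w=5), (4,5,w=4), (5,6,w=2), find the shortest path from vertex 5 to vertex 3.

Step 1: Build adjacency list with weights:
  1: 2(w=4), 3(w=3), 4(w=2), 5(w=3), 6(w=3)
  2: 1(w=4), 3(w=1), 5(w=3), 6(w=1)
  3: 1(w=3), 2(w=1), 5(w=5)
  4: 1(w=2), 5(w=4)
  5: 1(w=3), 2(w=3), 3(w=5), 4(w=4), 6(w=2)
  6: 1(w=3), 2(w=1), 5(w=2)

Step 2: Apply Dijkstra's algorithm from vertex 5:
  Visit vertex 5 (distance=0)
    Update dist[1] = 3
    Update dist[2] = 3
    Update dist[3] = 5
    Update dist[4] = 4
    Update dist[6] = 2
  Visit vertex 6 (distance=2)
  Visit vertex 1 (distance=3)
  Visit vertex 2 (distance=3)
    Update dist[3] = 4
  Visit vertex 3 (distance=4)

Step 3: Shortest path: 5 -> 2 -> 3
Total weight: 3 + 1 = 4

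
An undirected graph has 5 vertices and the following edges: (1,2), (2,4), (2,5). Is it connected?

Step 1: Build adjacency list from edges:
  1: 2
  2: 1, 4, 5
  3: (none)
  4: 2
  5: 2

Step 2: Run BFS/DFS from vertex 1:
  Visited: {1, 2, 4, 5}
  Reached 4 of 5 vertices

Step 3: Only 4 of 5 vertices reached. Graph is disconnected.
Connected components: {1, 2, 4, 5}, {3}
Answer: No, the graph is not connected (2 components).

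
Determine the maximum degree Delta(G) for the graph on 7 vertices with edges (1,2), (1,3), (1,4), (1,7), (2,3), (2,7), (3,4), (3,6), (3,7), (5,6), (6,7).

Step 1: Count edges incident to each vertex:
  deg(1) = 4 (neighbors: 2, 3, 4, 7)
  deg(2) = 3 (neighbors: 1, 3, 7)
  deg(3) = 5 (neighbors: 1, 2, 4, 6, 7)
  deg(4) = 2 (neighbors: 1, 3)
  deg(5) = 1 (neighbors: 6)
  deg(6) = 3 (neighbors: 3, 5, 7)
  deg(7) = 4 (neighbors: 1, 2, 3, 6)

Step 2: Find maximum:
  max(4, 3, 5, 2, 1, 3, 4) = 5 (vertex 3)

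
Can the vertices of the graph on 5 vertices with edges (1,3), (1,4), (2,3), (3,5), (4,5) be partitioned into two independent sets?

Step 1: Attempt 2-coloring using BFS:
  Start at vertex 1, assign color 0
  Color vertex 3 with color 1 (neighbor of 1)
  Color vertex 4 with color 1 (neighbor of 1)
  Color vertex 2 with color 0 (neighbor of 3)
  Color vertex 5 with color 0 (neighbor of 3)

Step 2: 2-coloring succeeded. No conflicts found.
  Set A (color 0): {1, 2, 5}
  Set B (color 1): {3, 4}

The graph is bipartite with partition {1, 2, 5}, {3, 4}.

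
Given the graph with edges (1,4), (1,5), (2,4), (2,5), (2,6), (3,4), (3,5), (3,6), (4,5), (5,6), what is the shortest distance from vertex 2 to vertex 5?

Step 1: Build adjacency list:
  1: 4, 5
  2: 4, 5, 6
  3: 4, 5, 6
  4: 1, 2, 3, 5
  5: 1, 2, 3, 4, 6
  6: 2, 3, 5

Step 2: BFS from vertex 2 to find shortest path to 5:
  vertex 4 reached at distance 1
  vertex 5 reached at distance 1

Step 3: Shortest path: 2 -> 5
Path length: 1 edge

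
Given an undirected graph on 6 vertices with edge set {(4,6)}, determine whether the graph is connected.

Step 1: Build adjacency list from edges:
  1: (none)
  2: (none)
  3: (none)
  4: 6
  5: (none)
  6: 4

Step 2: Run BFS/DFS from vertex 1:
  Visited: {1}
  Reached 1 of 6 vertices

Step 3: Only 1 of 6 vertices reached. Graph is disconnected.
Connected components: {1}, {2}, {3}, {4, 6}, {5}
Answer: No, the graph is not connected (5 components).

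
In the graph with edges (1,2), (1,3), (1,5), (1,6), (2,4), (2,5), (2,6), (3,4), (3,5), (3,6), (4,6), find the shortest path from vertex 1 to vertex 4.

Step 1: Build adjacency list:
  1: 2, 3, 5, 6
  2: 1, 4, 5, 6
  3: 1, 4, 5, 6
  4: 2, 3, 6
  5: 1, 2, 3
  6: 1, 2, 3, 4

Step 2: BFS from vertex 1 to find shortest path to 4:
  vertex 2 reached at distance 1
  vertex 3 reached at distance 1
  vertex 5 reached at distance 1
  vertex 6 reached at distance 1
  vertex 4 reached at distance 2

Step 3: Shortest path: 1 -> 3 -> 4
Path length: 2 edges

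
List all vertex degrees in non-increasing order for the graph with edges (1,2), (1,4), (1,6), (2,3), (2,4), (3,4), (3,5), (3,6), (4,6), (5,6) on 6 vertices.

Step 1: Count edges incident to each vertex:
  deg(1) = 3 (neighbors: 2, 4, 6)
  deg(2) = 3 (neighbors: 1, 3, 4)
  deg(3) = 4 (neighbors: 2, 4, 5, 6)
  deg(4) = 4 (neighbors: 1, 2, 3, 6)
  deg(5) = 2 (neighbors: 3, 6)
  deg(6) = 4 (neighbors: 1, 3, 4, 5)

Step 2: Sort degrees in non-increasing order:
  Degrees: [3, 3, 4, 4, 2, 4] -> sorted: [4, 4, 4, 3, 3, 2]

Degree sequence: [4, 4, 4, 3, 3, 2]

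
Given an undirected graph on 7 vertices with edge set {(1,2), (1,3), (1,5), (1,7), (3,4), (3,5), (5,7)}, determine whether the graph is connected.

Step 1: Build adjacency list from edges:
  1: 2, 3, 5, 7
  2: 1
  3: 1, 4, 5
  4: 3
  5: 1, 3, 7
  6: (none)
  7: 1, 5

Step 2: Run BFS/DFS from vertex 1:
  Visited: {1, 2, 3, 5, 7, 4}
  Reached 6 of 7 vertices

Step 3: Only 6 of 7 vertices reached. Graph is disconnected.
Connected components: {1, 2, 3, 4, 5, 7}, {6}
Answer: No, the graph is not connected (2 components).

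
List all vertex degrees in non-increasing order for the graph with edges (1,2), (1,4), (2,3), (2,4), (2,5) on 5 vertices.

Step 1: Count edges incident to each vertex:
  deg(1) = 2 (neighbors: 2, 4)
  deg(2) = 4 (neighbors: 1, 3, 4, 5)
  deg(3) = 1 (neighbors: 2)
  deg(4) = 2 (neighbors: 1, 2)
  deg(5) = 1 (neighbors: 2)

Step 2: Sort degrees in non-increasing order:
  Degrees: [2, 4, 1, 2, 1] -> sorted: [4, 2, 2, 1, 1]

Degree sequence: [4, 2, 2, 1, 1]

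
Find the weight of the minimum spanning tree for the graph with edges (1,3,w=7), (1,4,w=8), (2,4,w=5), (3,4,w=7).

Apply Kruskal's algorithm (sort edges by weight, add if no cycle):

Sorted edges by weight:
  (2,4) w=5
  (1,3) w=7
  (3,4) w=7
  (1,4) w=8

Add edge (2,4) w=5 -- no cycle. Running total: 5
Add edge (1,3) w=7 -- no cycle. Running total: 12
Add edge (3,4) w=7 -- no cycle. Running total: 19

MST edges: (2,4,w=5), (1,3,w=7), (3,4,w=7)
Total MST weight: 5 + 7 + 7 = 19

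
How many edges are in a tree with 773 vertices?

A tree on n vertices always has exactly n - 1 edges.
For n = 773: edges = 773 - 1 = 772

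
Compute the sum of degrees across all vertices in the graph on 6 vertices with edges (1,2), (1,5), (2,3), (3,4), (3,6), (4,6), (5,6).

Step 1: Count edges incident to each vertex:
  deg(1) = 2 (neighbors: 2, 5)
  deg(2) = 2 (neighbors: 1, 3)
  deg(3) = 3 (neighbors: 2, 4, 6)
  deg(4) = 2 (neighbors: 3, 6)
  deg(5) = 2 (neighbors: 1, 6)
  deg(6) = 3 (neighbors: 3, 4, 5)

Step 2: Sum all degrees:
  2 + 2 + 3 + 2 + 2 + 3 = 14

Verification: sum of degrees = 2 * |E| = 2 * 7 = 14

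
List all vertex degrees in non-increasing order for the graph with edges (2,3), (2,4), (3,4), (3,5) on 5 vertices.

Step 1: Count edges incident to each vertex:
  deg(1) = 0 (neighbors: none)
  deg(2) = 2 (neighbors: 3, 4)
  deg(3) = 3 (neighbors: 2, 4, 5)
  deg(4) = 2 (neighbors: 2, 3)
  deg(5) = 1 (neighbors: 3)

Step 2: Sort degrees in non-increasing order:
  Degrees: [0, 2, 3, 2, 1] -> sorted: [3, 2, 2, 1, 0]

Degree sequence: [3, 2, 2, 1, 0]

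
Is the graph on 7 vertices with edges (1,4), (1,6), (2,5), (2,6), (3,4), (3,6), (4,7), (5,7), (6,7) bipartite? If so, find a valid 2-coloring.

Step 1: Attempt 2-coloring using BFS:
  Start at vertex 1, assign color 0
  Color vertex 4 with color 1 (neighbor of 1)
  Color vertex 6 with color 1 (neighbor of 1)
  Color vertex 3 with color 0 (neighbor of 4)
  Color vertex 7 with color 0 (neighbor of 4)
  Color vertex 2 with color 0 (neighbor of 6)
  Color vertex 5 with color 1 (neighbor of 7)

Step 2: 2-coloring succeeded. No conflicts found.
  Set A (color 0): {1, 2, 3, 7}
  Set B (color 1): {4, 5, 6}

The graph is bipartite with partition {1, 2, 3, 7}, {4, 5, 6}.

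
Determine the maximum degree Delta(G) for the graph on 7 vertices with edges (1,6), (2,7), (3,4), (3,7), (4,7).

Step 1: Count edges incident to each vertex:
  deg(1) = 1 (neighbors: 6)
  deg(2) = 1 (neighbors: 7)
  deg(3) = 2 (neighbors: 4, 7)
  deg(4) = 2 (neighbors: 3, 7)
  deg(5) = 0 (neighbors: none)
  deg(6) = 1 (neighbors: 1)
  deg(7) = 3 (neighbors: 2, 3, 4)

Step 2: Find maximum:
  max(1, 1, 2, 2, 0, 1, 3) = 3 (vertex 7)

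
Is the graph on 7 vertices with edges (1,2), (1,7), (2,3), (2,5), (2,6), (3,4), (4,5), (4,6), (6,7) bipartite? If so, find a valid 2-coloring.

Step 1: Attempt 2-coloring using BFS:
  Start at vertex 1, assign color 0
  Color vertex 2 with color 1 (neighbor of 1)
  Color vertex 7 with color 1 (neighbor of 1)
  Color vertex 3 with color 0 (neighbor of 2)
  Color vertex 5 with color 0 (neighbor of 2)
  Color vertex 6 with color 0 (neighbor of 2)
  Color vertex 4 with color 1 (neighbor of 3)

Step 2: 2-coloring succeeded. No conflicts found.
  Set A (color 0): {1, 3, 5, 6}
  Set B (color 1): {2, 4, 7}

The graph is bipartite with partition {1, 3, 5, 6}, {2, 4, 7}.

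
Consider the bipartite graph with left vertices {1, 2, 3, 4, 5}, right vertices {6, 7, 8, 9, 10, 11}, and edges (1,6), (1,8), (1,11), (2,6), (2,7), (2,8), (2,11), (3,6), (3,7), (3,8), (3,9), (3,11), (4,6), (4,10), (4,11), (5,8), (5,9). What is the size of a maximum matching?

Step 1: List the neighbors of each left vertex:
  1: 6, 8, 11
  2: 6, 7, 8, 11
  3: 6, 7, 8, 9, 11
  4: 6, 10, 11
  5: 8, 9

Step 2: Greedily match left vertices, then look for augmenting paths:
  Match 1 -- 6
  Match 2 -- 7
  Match 3 -- 8
  Match 4 -- 10
  Match 5 -- 9
  No augmenting path remains.

Step 3: Verify this is maximum:
  Matching size 5 = min(|L|, |R|) = min(5, 6), which is an upper bound, so this matching is maximum.

Maximum matching: {(1,6), (2,7), (3,8), (4,10), (5,9)}
Size: 5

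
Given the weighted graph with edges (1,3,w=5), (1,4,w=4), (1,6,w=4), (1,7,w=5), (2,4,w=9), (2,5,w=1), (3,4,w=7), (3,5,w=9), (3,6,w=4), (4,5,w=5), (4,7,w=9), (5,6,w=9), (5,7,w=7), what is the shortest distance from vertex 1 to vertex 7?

Step 1: Build adjacency list with weights:
  1: 3(w=5), 4(w=4), 6(w=4), 7(w=5)
  2: 4(w=9), 5(w=1)
  3: 1(w=5), 4(w=7), 5(w=9), 6(w=4)
  4: 1(w=4), 2(w=9), 3(w=7), 5(w=5), 7(w=9)
  5: 2(w=1), 3(w=9), 4(w=5), 6(w=9), 7(w=7)
  6: 1(w=4), 3(w=4), 5(w=9)
  7: 1(w=5), 4(w=9), 5(w=7)

Step 2: Apply Dijkstra's algorithm from vertex 1:
  Visit vertex 1 (distance=0)
    Update dist[3] = 5
    Update dist[4] = 4
    Update dist[6] = 4
    Update dist[7] = 5
  Visit vertex 4 (distance=4)
    Update dist[2] = 13
    Update dist[5] = 9
  Visit vertex 6 (distance=4)
  Visit vertex 3 (distance=5)
  Visit vertex 7 (distance=5)

Step 3: Shortest path: 1 -> 7
Total weight: 5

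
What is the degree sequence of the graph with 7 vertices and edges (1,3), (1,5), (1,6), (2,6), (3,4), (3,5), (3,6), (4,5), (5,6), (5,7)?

Step 1: Count edges incident to each vertex:
  deg(1) = 3 (neighbors: 3, 5, 6)
  deg(2) = 1 (neighbors: 6)
  deg(3) = 4 (neighbors: 1, 4, 5, 6)
  deg(4) = 2 (neighbors: 3, 5)
  deg(5) = 5 (neighbors: 1, 3, 4, 6, 7)
  deg(6) = 4 (neighbors: 1, 2, 3, 5)
  deg(7) = 1 (neighbors: 5)

Step 2: Sort degrees in non-increasing order:
  Degrees: [3, 1, 4, 2, 5, 4, 1] -> sorted: [5, 4, 4, 3, 2, 1, 1]

Degree sequence: [5, 4, 4, 3, 2, 1, 1]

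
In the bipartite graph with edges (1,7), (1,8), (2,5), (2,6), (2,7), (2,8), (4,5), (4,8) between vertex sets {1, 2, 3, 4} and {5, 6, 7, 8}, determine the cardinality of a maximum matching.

Step 1: List the neighbors of each left vertex:
  1: 7, 8
  2: 5, 6, 7, 8
  3: (none)
  4: 5, 8

Step 2: Greedily match left vertices, then look for augmenting paths:
  Match 1 -- 7
  Match 2 -- 5
  Match 4 -- 8
  No augmenting path remains.

Step 3: Verify this is maximum:
  Matching has size 3. The vertex set {1, 2, 4} covers every edge and has size 3; any matching has at most one edge per cover vertex, so 3 is maximum (König's theorem).

Maximum matching: {(1,7), (2,5), (4,8)}
Size: 3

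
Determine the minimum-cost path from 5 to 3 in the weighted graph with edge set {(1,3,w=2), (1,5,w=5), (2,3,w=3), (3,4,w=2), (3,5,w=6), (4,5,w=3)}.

Step 1: Build adjacency list with weights:
  1: 3(w=2), 5(w=5)
  2: 3(w=3)
  3: 1(w=2), 2(w=3), 4(w=2), 5(w=6)
  4: 3(w=2), 5(w=3)
  5: 1(w=5), 3(w=6), 4(w=3)

Step 2: Apply Dijkstra's algorithm from vertex 5:
  Visit vertex 5 (distance=0)
    Update dist[1] = 5
    Update dist[3] = 6
    Update dist[4] = 3
  Visit vertex 4 (distance=3)
    Update dist[3] = 5
  Visit vertex 1 (distance=5)
  Visit vertex 3 (distance=5)
    Update dist[2] = 8

Step 3: Shortest path: 5 -> 4 -> 3
Total weight: 3 + 2 = 5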